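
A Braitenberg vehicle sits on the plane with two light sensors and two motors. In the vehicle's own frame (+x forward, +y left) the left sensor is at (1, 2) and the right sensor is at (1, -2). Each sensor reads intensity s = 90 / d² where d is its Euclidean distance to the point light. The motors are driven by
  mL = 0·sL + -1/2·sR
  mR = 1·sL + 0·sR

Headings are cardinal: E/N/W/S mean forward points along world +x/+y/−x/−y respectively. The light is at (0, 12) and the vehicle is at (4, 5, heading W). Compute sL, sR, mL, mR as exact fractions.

left sensor world pos  = (3, 3); dL² = 90
right sensor world pos = (3, 7); dR² = 34
sL = 90/90 = 1
sR = 90/34 = 45/17
mL = 0·sL + -1/2·sR = -45/34
mR = 1·sL + 0·sR = 1

1 45/17 -45/34 1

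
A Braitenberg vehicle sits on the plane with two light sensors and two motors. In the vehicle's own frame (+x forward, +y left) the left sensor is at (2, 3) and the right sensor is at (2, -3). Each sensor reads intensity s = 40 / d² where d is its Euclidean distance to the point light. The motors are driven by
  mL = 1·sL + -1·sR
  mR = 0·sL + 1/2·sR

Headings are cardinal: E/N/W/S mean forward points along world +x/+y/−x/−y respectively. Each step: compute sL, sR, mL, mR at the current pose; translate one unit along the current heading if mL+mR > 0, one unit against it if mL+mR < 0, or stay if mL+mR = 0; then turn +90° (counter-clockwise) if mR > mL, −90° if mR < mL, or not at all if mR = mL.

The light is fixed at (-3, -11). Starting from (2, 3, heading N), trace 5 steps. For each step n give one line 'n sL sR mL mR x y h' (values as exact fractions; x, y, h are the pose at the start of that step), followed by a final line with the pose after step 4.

n=0: pose=(2,3,N); sL=2/13, sR=1/8; mL=3/104, mR=1/16; mL+mR=19/208 → advance +1; mR−mL=7/208 → turn +1·90°
n=1: pose=(2,4,W); sL=40/153, sR=40/333; mL=800/5661, mR=20/333; mL+mR=380/1887 → advance +1; mR−mL=-460/5661 → turn -1·90°
n=2: pose=(1,4,N); sL=4/29, sR=20/169; mL=96/4901, mR=10/169; mL+mR=386/4901 → advance +1; mR−mL=194/4901 → turn +1·90°
n=3: pose=(1,5,W); sL=40/173, sR=8/73; mL=1536/12629, mR=4/73; mL+mR=2228/12629 → advance +1; mR−mL=-844/12629 → turn -1·90°
n=4: pose=(0,5,N); sL=10/81, sR=1/9; mL=1/81, mR=1/18; mL+mR=11/162 → advance +1; mR−mL=7/162 → turn +1·90°

0 2/13 1/8 3/104 1/16 2 3 N
1 40/153 40/333 800/5661 20/333 2 4 W
2 4/29 20/169 96/4901 10/169 1 4 N
3 40/173 8/73 1536/12629 4/73 1 5 W
4 10/81 1/9 1/81 1/18 0 5 N
final 0 6 W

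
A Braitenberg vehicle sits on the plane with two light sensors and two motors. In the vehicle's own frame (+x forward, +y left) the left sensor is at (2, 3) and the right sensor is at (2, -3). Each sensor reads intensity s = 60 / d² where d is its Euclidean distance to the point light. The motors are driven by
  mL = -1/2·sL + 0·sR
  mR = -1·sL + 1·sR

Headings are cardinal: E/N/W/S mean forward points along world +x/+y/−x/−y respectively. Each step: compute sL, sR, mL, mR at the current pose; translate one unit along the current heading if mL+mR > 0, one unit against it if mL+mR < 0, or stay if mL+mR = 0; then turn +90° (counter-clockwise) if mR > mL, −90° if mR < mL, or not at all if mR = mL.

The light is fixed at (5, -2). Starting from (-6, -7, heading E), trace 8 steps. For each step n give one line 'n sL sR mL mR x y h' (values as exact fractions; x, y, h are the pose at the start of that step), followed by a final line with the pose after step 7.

n=0: pose=(-6,-7,E); sL=12/17, sR=12/29; mL=-6/17, mR=-144/493; mL+mR=-318/493 → advance -1; mR−mL=30/493 → turn +1·90°
n=1: pose=(-7,-7,N); sL=10/39, sR=2/3; mL=-5/39, mR=16/39; mL+mR=11/39 → advance +1; mR−mL=7/13 → turn +1·90°
n=2: pose=(-7,-6,W); sL=12/49, sR=60/197; mL=-6/49, mR=576/9653; mL+mR=-606/9653 → advance -1; mR−mL=1758/9653 → turn +1·90°
n=3: pose=(-6,-6,S); sL=3/5, sR=15/58; mL=-3/10, mR=-99/290; mL+mR=-93/145 → advance -1; mR−mL=-6/145 → turn -1·90°
n=4: pose=(-6,-5,W); sL=12/41, sR=60/169; mL=-6/41, mR=432/6929; mL+mR=-582/6929 → advance -1; mR−mL=1446/6929 → turn +1·90°
n=5: pose=(-5,-5,S); sL=30/37, sR=30/97; mL=-15/37, mR=-1800/3589; mL+mR=-3255/3589 → advance -1; mR−mL=-345/3589 → turn -1·90°
n=6: pose=(-5,-4,W); sL=60/169, sR=12/29; mL=-30/169, mR=288/4901; mL+mR=-582/4901 → advance -1; mR−mL=1158/4901 → turn +1·90°
n=7: pose=(-4,-4,S); sL=15/13, sR=3/8; mL=-15/26, mR=-81/104; mL+mR=-141/104 → advance -1; mR−mL=-21/104 → turn -1·90°

0 12/17 12/29 -6/17 -144/493 -6 -7 E
1 10/39 2/3 -5/39 16/39 -7 -7 N
2 12/49 60/197 -6/49 576/9653 -7 -6 W
3 3/5 15/58 -3/10 -99/290 -6 -6 S
4 12/41 60/169 -6/41 432/6929 -6 -5 W
5 30/37 30/97 -15/37 -1800/3589 -5 -5 S
6 60/169 12/29 -30/169 288/4901 -5 -4 W
7 15/13 3/8 -15/26 -81/104 -4 -4 S
final -4 -3 W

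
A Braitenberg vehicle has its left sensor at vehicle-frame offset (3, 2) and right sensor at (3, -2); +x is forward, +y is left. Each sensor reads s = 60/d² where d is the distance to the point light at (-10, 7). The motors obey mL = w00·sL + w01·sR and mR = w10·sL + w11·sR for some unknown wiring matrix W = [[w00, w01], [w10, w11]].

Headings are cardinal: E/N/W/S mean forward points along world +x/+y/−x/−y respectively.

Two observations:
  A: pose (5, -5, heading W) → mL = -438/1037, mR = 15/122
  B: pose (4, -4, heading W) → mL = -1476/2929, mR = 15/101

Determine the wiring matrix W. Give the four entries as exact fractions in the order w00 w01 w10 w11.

-1 -1 0 1/2

obs A: pose=(5,-5,W) → sL=3/17, sR=15/61, mL=-438/1037, mR=15/122
obs B: pose=(4,-4,W) → sL=6/29, sR=30/101, mL=-1476/2929, mR=15/101
sensor matrix S = [[3/17, 15/61], [6/29, 30/101]]; det S = 4680/3037373
solve [mL_A; mL_B] = S·[w00; w01] and [mR_A; mR_B] = S·[w10; w11]:
  w00 = -1, w01 = -1, w10 = 0, w11 = 1/2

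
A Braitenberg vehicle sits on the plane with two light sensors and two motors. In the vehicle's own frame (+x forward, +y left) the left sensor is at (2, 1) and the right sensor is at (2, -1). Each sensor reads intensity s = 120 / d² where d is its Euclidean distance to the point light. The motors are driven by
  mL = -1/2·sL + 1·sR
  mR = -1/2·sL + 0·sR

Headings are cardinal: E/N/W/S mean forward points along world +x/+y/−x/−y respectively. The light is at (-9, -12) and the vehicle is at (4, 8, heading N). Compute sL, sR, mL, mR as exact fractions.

30/157 3/17 216/2669 -15/157

left sensor world pos  = (3, 10); dL² = 628
right sensor world pos = (5, 10); dR² = 680
sL = 120/628 = 30/157
sR = 120/680 = 3/17
mL = -1/2·sL + 1·sR = 216/2669
mR = -1/2·sL + 0·sR = -15/157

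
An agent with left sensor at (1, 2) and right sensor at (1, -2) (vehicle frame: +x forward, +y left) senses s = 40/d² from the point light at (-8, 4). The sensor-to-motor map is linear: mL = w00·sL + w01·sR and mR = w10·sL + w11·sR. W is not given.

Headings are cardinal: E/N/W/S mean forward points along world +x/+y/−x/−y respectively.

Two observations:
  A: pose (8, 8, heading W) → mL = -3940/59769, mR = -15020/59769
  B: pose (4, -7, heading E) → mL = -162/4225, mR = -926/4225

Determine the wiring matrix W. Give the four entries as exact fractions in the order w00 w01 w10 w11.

1/2 -1 -1 -1/2

obs A: pose=(8,8,W) → sL=40/229, sR=40/261, mL=-3940/59769, mR=-15020/59769
obs B: pose=(4,-7,E) → sL=4/25, sR=20/169, mL=-162/4225, mR=-926/4225
sensor matrix S = [[40/229, 40/261], [4/25, 20/169]]; det S = -194432/50504805
solve [mL_A; mL_B] = S·[w00; w01] and [mR_A; mR_B] = S·[w10; w11]:
  w00 = 1/2, w01 = -1, w10 = -1, w11 = -1/2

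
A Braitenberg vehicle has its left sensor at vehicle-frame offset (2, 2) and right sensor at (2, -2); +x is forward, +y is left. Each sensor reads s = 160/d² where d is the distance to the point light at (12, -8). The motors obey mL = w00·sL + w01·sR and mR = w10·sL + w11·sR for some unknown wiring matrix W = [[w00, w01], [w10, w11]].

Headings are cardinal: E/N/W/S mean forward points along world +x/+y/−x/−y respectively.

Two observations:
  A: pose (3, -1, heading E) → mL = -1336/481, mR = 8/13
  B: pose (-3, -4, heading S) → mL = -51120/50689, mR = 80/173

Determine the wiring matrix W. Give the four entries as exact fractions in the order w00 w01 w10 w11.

-1/2 -1 1/2 0

obs A: pose=(3,-1,E) → sL=16/13, sR=80/37, mL=-1336/481, mR=8/13
obs B: pose=(-3,-4,S) → sL=160/173, sR=160/293, mL=-51120/50689, mR=80/173
sensor matrix S = [[16/13, 80/37], [160/173, 160/293]]; det S = -32368640/24381409
solve [mL_A; mL_B] = S·[w00; w01] and [mR_A; mR_B] = S·[w10; w11]:
  w00 = -1/2, w01 = -1, w10 = 1/2, w11 = 0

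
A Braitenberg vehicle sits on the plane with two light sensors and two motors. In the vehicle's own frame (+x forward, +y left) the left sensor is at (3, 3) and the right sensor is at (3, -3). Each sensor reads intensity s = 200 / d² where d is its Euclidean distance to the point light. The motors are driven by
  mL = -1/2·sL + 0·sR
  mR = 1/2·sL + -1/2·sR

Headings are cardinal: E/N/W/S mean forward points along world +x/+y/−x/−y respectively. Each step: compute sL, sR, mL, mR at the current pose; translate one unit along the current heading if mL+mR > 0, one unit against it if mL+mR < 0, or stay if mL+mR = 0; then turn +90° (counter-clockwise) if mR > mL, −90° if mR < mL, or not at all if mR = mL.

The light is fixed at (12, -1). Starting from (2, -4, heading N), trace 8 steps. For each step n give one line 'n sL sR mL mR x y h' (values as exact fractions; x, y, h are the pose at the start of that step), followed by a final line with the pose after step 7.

0 200/169 200/49 -100/169 -12000/8281 2 -4 N
1 4 100/49 -2 48/49 2 -5 E
2 200/197 40/13 -100/197 -2640/2561 1 -5 N
3 50/17 25/16 -25/17 375/544 1 -6 E
4 200/229 40/17 -100/229 -2880/3893 0 -6 N
5 20/9 100/81 -10/9 40/81 0 -7 E
6 40/53 200/109 -20/53 -3120/5777 -1 -7 N
7 50/29 1 -25/29 21/58 -1 -8 E
final -2 -8 N

n=0: pose=(2,-4,N); sL=200/169, sR=200/49; mL=-100/169, mR=-12000/8281; mL+mR=-100/49 → advance -1; mR−mL=-7100/8281 → turn -1·90°
n=1: pose=(2,-5,E); sL=4, sR=100/49; mL=-2, mR=48/49; mL+mR=-50/49 → advance -1; mR−mL=146/49 → turn +1·90°
n=2: pose=(1,-5,N); sL=200/197, sR=40/13; mL=-100/197, mR=-2640/2561; mL+mR=-20/13 → advance -1; mR−mL=-1340/2561 → turn -1·90°
n=3: pose=(1,-6,E); sL=50/17, sR=25/16; mL=-25/17, mR=375/544; mL+mR=-25/32 → advance -1; mR−mL=1175/544 → turn +1·90°
n=4: pose=(0,-6,N); sL=200/229, sR=40/17; mL=-100/229, mR=-2880/3893; mL+mR=-20/17 → advance -1; mR−mL=-1180/3893 → turn -1·90°
n=5: pose=(0,-7,E); sL=20/9, sR=100/81; mL=-10/9, mR=40/81; mL+mR=-50/81 → advance -1; mR−mL=130/81 → turn +1·90°
n=6: pose=(-1,-7,N); sL=40/53, sR=200/109; mL=-20/53, mR=-3120/5777; mL+mR=-100/109 → advance -1; mR−mL=-940/5777 → turn -1·90°
n=7: pose=(-1,-8,E); sL=50/29, sR=1; mL=-25/29, mR=21/58; mL+mR=-1/2 → advance -1; mR−mL=71/58 → turn +1·90°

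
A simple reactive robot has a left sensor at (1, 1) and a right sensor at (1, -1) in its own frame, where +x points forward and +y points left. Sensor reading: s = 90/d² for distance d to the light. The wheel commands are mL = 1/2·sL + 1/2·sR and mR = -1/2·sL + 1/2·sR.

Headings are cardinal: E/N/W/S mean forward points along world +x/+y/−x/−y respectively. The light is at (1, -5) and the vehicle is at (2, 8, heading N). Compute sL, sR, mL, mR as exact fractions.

45/98 9/20 891/1960 -9/1960

left sensor world pos  = (1, 9); dL² = 196
right sensor world pos = (3, 9); dR² = 200
sL = 90/196 = 45/98
sR = 90/200 = 9/20
mL = 1/2·sL + 1/2·sR = 891/1960
mR = -1/2·sL + 1/2·sR = -9/1960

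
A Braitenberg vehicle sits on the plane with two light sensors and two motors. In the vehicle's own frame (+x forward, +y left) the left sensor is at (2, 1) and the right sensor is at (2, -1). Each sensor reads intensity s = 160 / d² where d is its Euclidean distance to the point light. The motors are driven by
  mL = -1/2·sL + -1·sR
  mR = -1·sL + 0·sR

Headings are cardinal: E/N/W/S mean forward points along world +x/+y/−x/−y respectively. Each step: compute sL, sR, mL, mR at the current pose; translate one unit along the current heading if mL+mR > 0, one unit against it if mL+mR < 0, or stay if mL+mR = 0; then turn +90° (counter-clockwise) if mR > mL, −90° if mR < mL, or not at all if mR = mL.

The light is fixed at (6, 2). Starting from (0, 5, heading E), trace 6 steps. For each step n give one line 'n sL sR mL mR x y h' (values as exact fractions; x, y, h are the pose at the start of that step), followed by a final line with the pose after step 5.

n=0: pose=(0,5,E); sL=5, sR=8; mL=-21/2, mR=-5; mL+mR=-31/2 → advance -1; mR−mL=11/2 → turn +1·90°
n=1: pose=(-1,5,N); sL=160/89, sR=160/61; mL=-19120/5429, mR=-160/89; mL+mR=-28880/5429 → advance -1; mR−mL=9360/5429 → turn +1·90°
n=2: pose=(-1,4,W); sL=80/41, sR=16/9; mL=-1016/369, mR=-80/41; mL+mR=-1736/369 → advance -1; mR−mL=296/369 → turn +1·90°
n=3: pose=(0,4,S); sL=32/5, sR=160/49; mL=-1584/245, mR=-32/5; mL+mR=-3152/245 → advance -1; mR−mL=16/245 → turn +1·90°
n=4: pose=(0,5,E); sL=5, sR=8; mL=-21/2, mR=-5; mL+mR=-31/2 → advance -1; mR−mL=11/2 → turn +1·90°
n=5: pose=(-1,5,N); sL=160/89, sR=160/61; mL=-19120/5429, mR=-160/89; mL+mR=-28880/5429 → advance -1; mR−mL=9360/5429 → turn +1·90°

0 5 8 -21/2 -5 0 5 E
1 160/89 160/61 -19120/5429 -160/89 -1 5 N
2 80/41 16/9 -1016/369 -80/41 -1 4 W
3 32/5 160/49 -1584/245 -32/5 0 4 S
4 5 8 -21/2 -5 0 5 E
5 160/89 160/61 -19120/5429 -160/89 -1 5 N
final -1 4 W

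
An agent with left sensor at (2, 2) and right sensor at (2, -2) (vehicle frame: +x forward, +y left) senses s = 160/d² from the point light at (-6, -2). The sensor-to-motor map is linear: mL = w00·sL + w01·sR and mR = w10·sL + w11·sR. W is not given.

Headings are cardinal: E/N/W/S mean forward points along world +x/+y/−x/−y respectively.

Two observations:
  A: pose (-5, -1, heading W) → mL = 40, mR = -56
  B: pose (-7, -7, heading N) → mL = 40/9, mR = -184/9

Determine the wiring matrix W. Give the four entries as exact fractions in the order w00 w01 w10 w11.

1/2 0 -1/2 -1

obs A: pose=(-5,-1,W) → sL=80, sR=16, mL=40, mR=-56
obs B: pose=(-7,-7,N) → sL=80/9, sR=16, mL=40/9, mR=-184/9
sensor matrix S = [[80, 16], [80/9, 16]]; det S = 10240/9
solve [mL_A; mL_B] = S·[w00; w01] and [mR_A; mR_B] = S·[w10; w11]:
  w00 = 1/2, w01 = 0, w10 = -1/2, w11 = -1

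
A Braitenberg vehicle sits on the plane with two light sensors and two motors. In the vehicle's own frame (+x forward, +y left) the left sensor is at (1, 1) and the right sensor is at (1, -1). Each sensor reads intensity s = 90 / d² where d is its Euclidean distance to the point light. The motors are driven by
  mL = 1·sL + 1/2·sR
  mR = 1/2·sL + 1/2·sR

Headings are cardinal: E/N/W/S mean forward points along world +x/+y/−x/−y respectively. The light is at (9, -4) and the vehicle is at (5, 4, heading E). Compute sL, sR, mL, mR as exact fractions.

1 45/29 103/58 37/29

left sensor world pos  = (6, 5); dL² = 90
right sensor world pos = (6, 3); dR² = 58
sL = 90/90 = 1
sR = 90/58 = 45/29
mL = 1·sL + 1/2·sR = 103/58
mR = 1/2·sL + 1/2·sR = 37/29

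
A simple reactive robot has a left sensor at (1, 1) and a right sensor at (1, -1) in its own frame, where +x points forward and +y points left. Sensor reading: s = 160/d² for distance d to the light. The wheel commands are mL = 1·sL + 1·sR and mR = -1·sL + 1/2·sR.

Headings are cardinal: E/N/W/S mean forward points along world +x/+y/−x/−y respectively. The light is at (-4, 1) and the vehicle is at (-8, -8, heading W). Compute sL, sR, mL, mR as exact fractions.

left sensor world pos  = (-9, -9); dL² = 125
right sensor world pos = (-9, -7); dR² = 89
sL = 160/125 = 32/25
sR = 160/89 = 160/89
mL = 1·sL + 1·sR = 6848/2225
mR = -1·sL + 1/2·sR = -848/2225

32/25 160/89 6848/2225 -848/2225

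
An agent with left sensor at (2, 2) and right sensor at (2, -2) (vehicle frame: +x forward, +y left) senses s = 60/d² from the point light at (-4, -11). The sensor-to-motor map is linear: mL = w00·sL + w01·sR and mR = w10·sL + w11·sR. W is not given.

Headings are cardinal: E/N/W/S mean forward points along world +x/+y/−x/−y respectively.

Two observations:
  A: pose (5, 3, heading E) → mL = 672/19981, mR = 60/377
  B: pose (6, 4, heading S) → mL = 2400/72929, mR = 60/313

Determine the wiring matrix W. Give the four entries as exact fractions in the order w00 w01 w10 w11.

obs A: pose=(5,3,E) → sL=60/377, sR=12/53, mL=672/19981, mR=60/377
obs B: pose=(6,4,S) → sL=60/313, sR=60/233, mL=2400/72929, mR=60/313
sensor matrix S = [[60/377, 12/53], [60/313, 60/233]]; det S = -3525120/1457194349
solve [mL_A; mL_B] = S·[w00; w01] and [mR_A; mR_B] = S·[w10; w11]:
  w00 = -1/2, w01 = 1/2, w10 = 1, w11 = 0

-1/2 1/2 1 0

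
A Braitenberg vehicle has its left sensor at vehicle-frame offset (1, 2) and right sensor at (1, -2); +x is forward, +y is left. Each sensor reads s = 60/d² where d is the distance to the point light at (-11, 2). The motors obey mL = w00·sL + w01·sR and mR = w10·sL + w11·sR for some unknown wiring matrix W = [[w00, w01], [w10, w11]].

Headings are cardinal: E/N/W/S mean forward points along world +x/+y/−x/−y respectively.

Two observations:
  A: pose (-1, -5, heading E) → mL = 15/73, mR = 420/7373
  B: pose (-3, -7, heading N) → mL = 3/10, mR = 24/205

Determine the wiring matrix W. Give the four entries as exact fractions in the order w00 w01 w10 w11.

1/2 0 1/2 -1/2

obs A: pose=(-1,-5,E) → sL=30/73, sR=30/101, mL=15/73, mR=420/7373
obs B: pose=(-3,-7,N) → sL=3/5, sR=15/41, mL=3/10, mR=24/205
sensor matrix S = [[30/73, 30/101], [3/5, 15/41]]; det S = -8424/302293
solve [mL_A; mL_B] = S·[w00; w01] and [mR_A; mR_B] = S·[w10; w11]:
  w00 = 1/2, w01 = 0, w10 = 1/2, w11 = -1/2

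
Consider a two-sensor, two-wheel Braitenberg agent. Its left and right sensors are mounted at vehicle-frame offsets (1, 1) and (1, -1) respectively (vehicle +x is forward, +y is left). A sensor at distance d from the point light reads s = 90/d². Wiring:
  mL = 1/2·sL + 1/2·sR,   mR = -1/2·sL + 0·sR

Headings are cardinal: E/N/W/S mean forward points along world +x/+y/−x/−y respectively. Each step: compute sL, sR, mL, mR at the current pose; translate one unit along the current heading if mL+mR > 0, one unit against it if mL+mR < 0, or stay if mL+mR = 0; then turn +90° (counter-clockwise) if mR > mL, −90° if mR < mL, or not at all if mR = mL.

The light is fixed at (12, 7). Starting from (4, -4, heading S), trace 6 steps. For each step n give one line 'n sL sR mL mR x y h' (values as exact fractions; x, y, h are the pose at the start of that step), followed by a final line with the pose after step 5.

0 90/193 2/5 418/965 -45/193 4 -4 S
1 9/25 45/101 1017/2525 -9/50 4 -5 W
2 90/221 18/37 3654/8177 -45/221 3 -5 N
3 45/82 45/104 4185/8528 -45/164 3 -4 E
4 90/193 2/5 418/965 -45/193 4 -4 S
5 9/25 45/101 1017/2525 -9/50 4 -5 W
final 3 -5 N

n=0: pose=(4,-4,S); sL=90/193, sR=2/5; mL=418/965, mR=-45/193; mL+mR=1/5 → advance +1; mR−mL=-643/965 → turn -1·90°
n=1: pose=(4,-5,W); sL=9/25, sR=45/101; mL=1017/2525, mR=-9/50; mL+mR=45/202 → advance +1; mR−mL=-2943/5050 → turn -1·90°
n=2: pose=(3,-5,N); sL=90/221, sR=18/37; mL=3654/8177, mR=-45/221; mL+mR=9/37 → advance +1; mR−mL=-5319/8177 → turn -1·90°
n=3: pose=(3,-4,E); sL=45/82, sR=45/104; mL=4185/8528, mR=-45/164; mL+mR=45/208 → advance +1; mR−mL=-6525/8528 → turn -1·90°
n=4: pose=(4,-4,S); sL=90/193, sR=2/5; mL=418/965, mR=-45/193; mL+mR=1/5 → advance +1; mR−mL=-643/965 → turn -1·90°
n=5: pose=(4,-5,W); sL=9/25, sR=45/101; mL=1017/2525, mR=-9/50; mL+mR=45/202 → advance +1; mR−mL=-2943/5050 → turn -1·90°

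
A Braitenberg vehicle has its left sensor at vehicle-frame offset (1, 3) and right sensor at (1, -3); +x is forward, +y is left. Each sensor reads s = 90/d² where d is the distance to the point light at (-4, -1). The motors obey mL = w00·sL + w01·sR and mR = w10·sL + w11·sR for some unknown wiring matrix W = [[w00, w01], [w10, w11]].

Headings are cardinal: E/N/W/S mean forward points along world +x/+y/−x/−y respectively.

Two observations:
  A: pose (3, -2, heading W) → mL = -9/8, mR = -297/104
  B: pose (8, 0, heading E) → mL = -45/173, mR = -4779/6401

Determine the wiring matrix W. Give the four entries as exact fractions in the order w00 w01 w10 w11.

obs A: pose=(3,-2,W) → sL=45/26, sR=9/4, mL=-9/8, mR=-297/104
obs B: pose=(8,0,E) → sL=18/37, sR=90/173, mL=-45/173, mR=-4779/6401
sensor matrix S = [[45/26, 9/4], [18/37, 90/173]]; det S = -32319/166426
solve [mL_A; mL_B] = S·[w00; w01] and [mR_A; mR_B] = S·[w10; w11]:
  w00 = 0, w01 = -1/2, w10 = -1, w11 = -1/2

0 -1/2 -1 -1/2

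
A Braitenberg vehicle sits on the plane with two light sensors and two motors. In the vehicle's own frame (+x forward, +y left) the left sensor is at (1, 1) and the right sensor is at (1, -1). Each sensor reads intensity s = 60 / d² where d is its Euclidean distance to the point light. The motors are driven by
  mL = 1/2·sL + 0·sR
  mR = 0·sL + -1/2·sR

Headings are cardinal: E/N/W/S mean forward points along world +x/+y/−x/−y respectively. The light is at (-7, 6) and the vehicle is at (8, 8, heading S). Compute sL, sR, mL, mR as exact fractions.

60/257 60/197 30/257 -30/197

left sensor world pos  = (9, 7); dL² = 257
right sensor world pos = (7, 7); dR² = 197
sL = 60/257 = 60/257
sR = 60/197 = 60/197
mL = 1/2·sL + 0·sR = 30/257
mR = 0·sL + -1/2·sR = -30/197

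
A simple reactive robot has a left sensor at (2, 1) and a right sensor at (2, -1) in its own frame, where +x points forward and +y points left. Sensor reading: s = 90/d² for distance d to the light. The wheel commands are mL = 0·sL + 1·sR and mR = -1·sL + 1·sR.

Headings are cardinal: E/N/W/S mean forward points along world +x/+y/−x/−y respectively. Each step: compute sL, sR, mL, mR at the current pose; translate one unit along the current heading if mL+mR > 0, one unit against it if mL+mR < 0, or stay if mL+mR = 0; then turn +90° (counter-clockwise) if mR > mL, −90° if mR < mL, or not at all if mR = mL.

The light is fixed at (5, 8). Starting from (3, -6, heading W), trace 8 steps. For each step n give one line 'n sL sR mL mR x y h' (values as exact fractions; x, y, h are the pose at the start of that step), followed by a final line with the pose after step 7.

0 90/241 18/37 18/37 1008/8917 3 -6 W
1 9/16 45/74 45/74 27/592 2 -6 N
2 18/29 90/197 90/197 -936/5713 2 -5 E
3 45/113 5/13 5/13 -20/1469 3 -5 S
4 90/241 18/37 18/37 1008/8917 3 -6 W
5 9/16 45/74 45/74 27/592 2 -6 N
6 18/29 90/197 90/197 -936/5713 2 -5 E
7 45/113 5/13 5/13 -20/1469 3 -5 S
final 3 -6 W

n=0: pose=(3,-6,W); sL=90/241, sR=18/37; mL=18/37, mR=1008/8917; mL+mR=5346/8917 → advance +1; mR−mL=-90/241 → turn -1·90°
n=1: pose=(2,-6,N); sL=9/16, sR=45/74; mL=45/74, mR=27/592; mL+mR=387/592 → advance +1; mR−mL=-9/16 → turn -1·90°
n=2: pose=(2,-5,E); sL=18/29, sR=90/197; mL=90/197, mR=-936/5713; mL+mR=1674/5713 → advance +1; mR−mL=-18/29 → turn -1·90°
n=3: pose=(3,-5,S); sL=45/113, sR=5/13; mL=5/13, mR=-20/1469; mL+mR=545/1469 → advance +1; mR−mL=-45/113 → turn -1·90°
n=4: pose=(3,-6,W); sL=90/241, sR=18/37; mL=18/37, mR=1008/8917; mL+mR=5346/8917 → advance +1; mR−mL=-90/241 → turn -1·90°
n=5: pose=(2,-6,N); sL=9/16, sR=45/74; mL=45/74, mR=27/592; mL+mR=387/592 → advance +1; mR−mL=-9/16 → turn -1·90°
n=6: pose=(2,-5,E); sL=18/29, sR=90/197; mL=90/197, mR=-936/5713; mL+mR=1674/5713 → advance +1; mR−mL=-18/29 → turn -1·90°
n=7: pose=(3,-5,S); sL=45/113, sR=5/13; mL=5/13, mR=-20/1469; mL+mR=545/1469 → advance +1; mR−mL=-45/113 → turn -1·90°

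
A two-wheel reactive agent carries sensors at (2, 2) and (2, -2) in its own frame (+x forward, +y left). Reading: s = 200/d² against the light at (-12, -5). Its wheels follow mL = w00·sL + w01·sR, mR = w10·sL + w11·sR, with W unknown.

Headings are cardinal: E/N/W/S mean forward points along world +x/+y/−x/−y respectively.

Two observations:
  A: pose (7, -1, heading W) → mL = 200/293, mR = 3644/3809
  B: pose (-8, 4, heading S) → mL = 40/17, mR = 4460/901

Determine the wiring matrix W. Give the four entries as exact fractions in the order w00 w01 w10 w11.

obs A: pose=(7,-1,W) → sL=200/293, sR=8/13, mL=200/293, mR=3644/3809
obs B: pose=(-8,4,S) → sL=40/17, sR=200/53, mL=40/17, mR=4460/901
sensor matrix S = [[200/293, 8/13], [40/17, 200/53]]; det S = 3870720/3431909
solve [mL_A; mL_B] = S·[w00; w01] and [mR_A; mR_B] = S·[w10; w11]:
  w00 = 1, w01 = 0, w10 = 1/2, w11 = 1

1 0 1/2 1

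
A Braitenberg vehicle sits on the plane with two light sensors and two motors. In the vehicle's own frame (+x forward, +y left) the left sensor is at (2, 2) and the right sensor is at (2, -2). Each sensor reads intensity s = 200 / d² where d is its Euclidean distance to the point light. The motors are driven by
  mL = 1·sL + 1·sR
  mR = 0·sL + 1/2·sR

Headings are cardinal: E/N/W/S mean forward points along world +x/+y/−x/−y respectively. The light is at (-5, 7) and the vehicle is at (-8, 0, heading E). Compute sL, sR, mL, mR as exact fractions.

left sensor world pos  = (-6, 2); dL² = 26
right sensor world pos = (-6, -2); dR² = 82
sL = 200/26 = 100/13
sR = 200/82 = 100/41
mL = 1·sL + 1·sR = 5400/533
mR = 0·sL + 1/2·sR = 50/41

100/13 100/41 5400/533 50/41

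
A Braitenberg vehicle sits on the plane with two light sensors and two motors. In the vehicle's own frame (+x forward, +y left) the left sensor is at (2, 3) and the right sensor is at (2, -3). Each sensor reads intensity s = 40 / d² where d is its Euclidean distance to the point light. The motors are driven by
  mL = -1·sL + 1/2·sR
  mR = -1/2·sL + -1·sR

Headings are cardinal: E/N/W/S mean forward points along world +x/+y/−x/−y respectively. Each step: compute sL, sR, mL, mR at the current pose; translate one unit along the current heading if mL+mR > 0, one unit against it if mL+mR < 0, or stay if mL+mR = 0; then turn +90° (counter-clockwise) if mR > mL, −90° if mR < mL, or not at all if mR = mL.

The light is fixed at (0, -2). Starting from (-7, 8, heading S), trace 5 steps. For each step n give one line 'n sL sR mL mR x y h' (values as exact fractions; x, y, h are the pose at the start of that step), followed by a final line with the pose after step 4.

0 1/2 10/41 -31/82 -81/164 -7 8 S
1 8/29 40/277 -1636/8033 -2268/8033 -7 9 W
2 4/25 20/89 -106/2225 -678/2225 -6 9 N
3 8/37 8/13 44/481 -348/481 -6 8 E
4 1/2 10/41 -31/82 -81/164 -7 8 S
final -7 9 W

n=0: pose=(-7,8,S); sL=1/2, sR=10/41; mL=-31/82, mR=-81/164; mL+mR=-143/164 → advance -1; mR−mL=-19/164 → turn -1·90°
n=1: pose=(-7,9,W); sL=8/29, sR=40/277; mL=-1636/8033, mR=-2268/8033; mL+mR=-3904/8033 → advance -1; mR−mL=-632/8033 → turn -1·90°
n=2: pose=(-6,9,N); sL=4/25, sR=20/89; mL=-106/2225, mR=-678/2225; mL+mR=-784/2225 → advance -1; mR−mL=-572/2225 → turn -1·90°
n=3: pose=(-6,8,E); sL=8/37, sR=8/13; mL=44/481, mR=-348/481; mL+mR=-304/481 → advance -1; mR−mL=-392/481 → turn -1·90°
n=4: pose=(-7,8,S); sL=1/2, sR=10/41; mL=-31/82, mR=-81/164; mL+mR=-143/164 → advance -1; mR−mL=-19/164 → turn -1·90°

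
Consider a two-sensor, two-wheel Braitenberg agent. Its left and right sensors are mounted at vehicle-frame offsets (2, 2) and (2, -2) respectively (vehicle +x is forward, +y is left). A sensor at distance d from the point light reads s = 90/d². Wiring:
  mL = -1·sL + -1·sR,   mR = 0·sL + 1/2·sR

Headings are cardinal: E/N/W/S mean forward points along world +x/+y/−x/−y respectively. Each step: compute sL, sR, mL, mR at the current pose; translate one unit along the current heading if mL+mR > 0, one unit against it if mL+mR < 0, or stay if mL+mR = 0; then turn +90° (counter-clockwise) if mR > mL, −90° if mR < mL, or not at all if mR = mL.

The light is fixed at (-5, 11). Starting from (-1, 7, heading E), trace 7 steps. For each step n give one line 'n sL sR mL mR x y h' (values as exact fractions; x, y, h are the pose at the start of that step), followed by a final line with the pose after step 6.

n=0: pose=(-1,7,E); sL=9/4, sR=5/4; mL=-7/2, mR=5/8; mL+mR=-23/8 → advance -1; mR−mL=33/8 → turn +1·90°
n=1: pose=(-2,7,N); sL=18, sR=90/29; mL=-612/29, mR=45/29; mL+mR=-567/29 → advance -1; mR−mL=657/29 → turn +1·90°
n=2: pose=(-2,6,W); sL=9/5, sR=9; mL=-54/5, mR=9/2; mL+mR=-63/10 → advance -1; mR−mL=153/10 → turn +1·90°
n=3: pose=(-1,6,S); sL=18/17, sR=90/53; mL=-2484/901, mR=45/53; mL+mR=-1719/901 → advance -1; mR−mL=3249/901 → turn +1·90°
n=4: pose=(-1,7,E); sL=9/4, sR=5/4; mL=-7/2, mR=5/8; mL+mR=-23/8 → advance -1; mR−mL=33/8 → turn +1·90°
n=5: pose=(-2,7,N); sL=18, sR=90/29; mL=-612/29, mR=45/29; mL+mR=-567/29 → advance -1; mR−mL=657/29 → turn +1·90°
n=6: pose=(-2,6,W); sL=9/5, sR=9; mL=-54/5, mR=9/2; mL+mR=-63/10 → advance -1; mR−mL=153/10 → turn +1·90°

0 9/4 5/4 -7/2 5/8 -1 7 E
1 18 90/29 -612/29 45/29 -2 7 N
2 9/5 9 -54/5 9/2 -2 6 W
3 18/17 90/53 -2484/901 45/53 -1 6 S
4 9/4 5/4 -7/2 5/8 -1 7 E
5 18 90/29 -612/29 45/29 -2 7 N
6 9/5 9 -54/5 9/2 -2 6 W
final -1 6 S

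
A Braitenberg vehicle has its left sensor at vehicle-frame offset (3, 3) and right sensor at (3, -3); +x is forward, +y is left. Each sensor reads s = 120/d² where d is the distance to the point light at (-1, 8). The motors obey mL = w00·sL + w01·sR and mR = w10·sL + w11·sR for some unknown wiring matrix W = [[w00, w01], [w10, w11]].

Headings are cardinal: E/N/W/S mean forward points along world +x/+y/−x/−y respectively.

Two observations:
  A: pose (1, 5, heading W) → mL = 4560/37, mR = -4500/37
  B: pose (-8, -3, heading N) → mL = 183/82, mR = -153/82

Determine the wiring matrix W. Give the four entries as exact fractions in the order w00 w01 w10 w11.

1 1 -1/2 -1

obs A: pose=(1,5,W) → sL=120/37, sR=120, mL=4560/37, mR=-4500/37
obs B: pose=(-8,-3,N) → sL=30/41, sR=3/2, mL=183/82, mR=-153/82
sensor matrix S = [[120/37, 120], [30/41, 3/2]]; det S = -125820/1517
solve [mL_A; mL_B] = S·[w00; w01] and [mR_A; mR_B] = S·[w10; w11]:
  w00 = 1, w01 = 1, w10 = -1/2, w11 = -1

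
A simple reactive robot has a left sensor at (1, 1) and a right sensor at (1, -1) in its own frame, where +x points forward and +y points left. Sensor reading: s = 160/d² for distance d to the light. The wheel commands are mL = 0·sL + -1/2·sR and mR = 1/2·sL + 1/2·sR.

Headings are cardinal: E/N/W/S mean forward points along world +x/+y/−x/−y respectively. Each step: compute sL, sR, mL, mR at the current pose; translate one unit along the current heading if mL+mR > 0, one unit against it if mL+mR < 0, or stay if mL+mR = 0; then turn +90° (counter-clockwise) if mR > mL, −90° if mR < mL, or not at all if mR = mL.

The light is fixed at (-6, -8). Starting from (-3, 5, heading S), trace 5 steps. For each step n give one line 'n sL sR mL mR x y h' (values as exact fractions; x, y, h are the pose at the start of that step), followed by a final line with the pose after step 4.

n=0: pose=(-3,5,S); sL=1, sR=40/37; mL=-20/37, mR=77/74; mL+mR=1/2 → advance +1; mR−mL=117/74 → turn +1·90°
n=1: pose=(-3,4,E); sL=32/37, sR=160/137; mL=-80/137, mR=5152/5069; mL+mR=16/37 → advance +1; mR−mL=8112/5069 → turn +1·90°
n=2: pose=(-2,4,N); sL=80/89, sR=80/97; mL=-40/97, mR=7440/8633; mL+mR=40/89 → advance +1; mR−mL=11000/8633 → turn +1·90°
n=3: pose=(-2,5,W); sL=160/153, sR=32/41; mL=-16/41, mR=5728/6273; mL+mR=80/153 → advance +1; mR−mL=8176/6273 → turn +1·90°
n=4: pose=(-3,5,S); sL=1, sR=40/37; mL=-20/37, mR=77/74; mL+mR=1/2 → advance +1; mR−mL=117/74 → turn +1·90°

0 1 40/37 -20/37 77/74 -3 5 S
1 32/37 160/137 -80/137 5152/5069 -3 4 E
2 80/89 80/97 -40/97 7440/8633 -2 4 N
3 160/153 32/41 -16/41 5728/6273 -2 5 W
4 1 40/37 -20/37 77/74 -3 5 S
final -3 4 E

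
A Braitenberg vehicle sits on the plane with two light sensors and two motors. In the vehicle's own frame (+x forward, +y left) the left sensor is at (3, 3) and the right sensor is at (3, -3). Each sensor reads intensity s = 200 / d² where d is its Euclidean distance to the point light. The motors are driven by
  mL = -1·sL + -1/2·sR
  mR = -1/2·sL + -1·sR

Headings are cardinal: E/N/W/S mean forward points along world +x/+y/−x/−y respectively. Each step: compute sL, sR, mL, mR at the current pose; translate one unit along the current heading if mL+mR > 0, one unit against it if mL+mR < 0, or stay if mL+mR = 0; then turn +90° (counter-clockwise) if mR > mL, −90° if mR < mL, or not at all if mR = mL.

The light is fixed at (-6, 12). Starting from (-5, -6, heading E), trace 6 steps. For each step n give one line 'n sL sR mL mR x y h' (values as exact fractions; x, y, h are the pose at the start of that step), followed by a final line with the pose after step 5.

0 200/241 200/457 -115500/110137 -93900/110137 -5 -6 E
1 100/117 100/117 -50/39 -50/39 -6 -6 N
2 40/53 40/53 -60/53 -60/53 -6 -7 N
3 100/149 100/149 -150/149 -150/149 -6 -8 N
4 200/333 200/333 -100/111 -100/111 -6 -9 N
5 20/37 20/37 -30/37 -30/37 -6 -10 N
final -6 -11 N

n=0: pose=(-5,-6,E); sL=200/241, sR=200/457; mL=-115500/110137, mR=-93900/110137; mL+mR=-209400/110137 → advance -1; mR−mL=21600/110137 → turn +1·90°
n=1: pose=(-6,-6,N); sL=100/117, sR=100/117; mL=-50/39, mR=-50/39; mL+mR=-100/39 → advance -1; mR−mL=0 → turn +0·90°
n=2: pose=(-6,-7,N); sL=40/53, sR=40/53; mL=-60/53, mR=-60/53; mL+mR=-120/53 → advance -1; mR−mL=0 → turn +0·90°
n=3: pose=(-6,-8,N); sL=100/149, sR=100/149; mL=-150/149, mR=-150/149; mL+mR=-300/149 → advance -1; mR−mL=0 → turn +0·90°
n=4: pose=(-6,-9,N); sL=200/333, sR=200/333; mL=-100/111, mR=-100/111; mL+mR=-200/111 → advance -1; mR−mL=0 → turn +0·90°
n=5: pose=(-6,-10,N); sL=20/37, sR=20/37; mL=-30/37, mR=-30/37; mL+mR=-60/37 → advance -1; mR−mL=0 → turn +0·90°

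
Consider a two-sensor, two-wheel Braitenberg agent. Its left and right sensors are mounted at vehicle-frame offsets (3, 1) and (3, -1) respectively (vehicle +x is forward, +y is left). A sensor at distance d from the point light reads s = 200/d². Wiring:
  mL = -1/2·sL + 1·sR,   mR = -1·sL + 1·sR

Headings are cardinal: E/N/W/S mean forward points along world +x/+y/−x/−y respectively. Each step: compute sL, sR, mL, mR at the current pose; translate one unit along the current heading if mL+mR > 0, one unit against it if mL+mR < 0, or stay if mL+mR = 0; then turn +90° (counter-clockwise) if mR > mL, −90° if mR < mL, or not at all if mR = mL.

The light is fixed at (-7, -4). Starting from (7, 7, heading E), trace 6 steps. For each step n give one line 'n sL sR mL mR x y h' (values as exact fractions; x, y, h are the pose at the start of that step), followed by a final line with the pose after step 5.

n=0: pose=(7,7,E); sL=200/433, sR=200/389; mL=47700/168437, mR=8800/168437; mL+mR=56500/168437 → advance +1; mR−mL=-100/433 → turn -1·90°
n=1: pose=(8,7,S); sL=5/8, sR=10/13; mL=95/208, mR=15/104; mL+mR=125/208 → advance +1; mR−mL=-5/16 → turn -1·90°
n=2: pose=(8,6,W); sL=8/9, sR=40/53; mL=148/477, mR=-64/477; mL+mR=28/159 → advance +1; mR−mL=-4/9 → turn -1·90°
n=3: pose=(7,6,N); sL=100/169, sR=100/197; mL=7050/33293, mR=-2800/33293; mL+mR=4250/33293 → advance +1; mR−mL=-50/169 → turn -1·90°
n=4: pose=(7,7,E); sL=200/433, sR=200/389; mL=47700/168437, mR=8800/168437; mL+mR=56500/168437 → advance +1; mR−mL=-100/433 → turn -1·90°
n=5: pose=(8,7,S); sL=5/8, sR=10/13; mL=95/208, mR=15/104; mL+mR=125/208 → advance +1; mR−mL=-5/16 → turn -1·90°

0 200/433 200/389 47700/168437 8800/168437 7 7 E
1 5/8 10/13 95/208 15/104 8 7 S
2 8/9 40/53 148/477 -64/477 8 6 W
3 100/169 100/197 7050/33293 -2800/33293 7 6 N
4 200/433 200/389 47700/168437 8800/168437 7 7 E
5 5/8 10/13 95/208 15/104 8 7 S
final 8 6 W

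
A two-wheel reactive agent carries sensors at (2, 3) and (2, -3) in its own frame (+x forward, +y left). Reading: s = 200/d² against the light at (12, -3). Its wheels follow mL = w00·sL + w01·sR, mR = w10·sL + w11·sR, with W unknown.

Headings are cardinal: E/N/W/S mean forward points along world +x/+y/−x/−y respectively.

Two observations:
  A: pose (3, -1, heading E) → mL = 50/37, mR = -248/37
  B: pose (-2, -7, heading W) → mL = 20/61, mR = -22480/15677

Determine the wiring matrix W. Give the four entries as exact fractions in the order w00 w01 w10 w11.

1/2 0 -1 -1

obs A: pose=(3,-1,E) → sL=100/37, sR=4, mL=50/37, mR=-248/37
obs B: pose=(-2,-7,W) → sL=40/61, sR=200/257, mL=20/61, mR=-22480/15677
sensor matrix S = [[100/37, 4], [40/61, 200/257]]; det S = -301440/580049
solve [mL_A; mL_B] = S·[w00; w01] and [mR_A; mR_B] = S·[w10; w11]:
  w00 = 1/2, w01 = 0, w10 = -1, w11 = -1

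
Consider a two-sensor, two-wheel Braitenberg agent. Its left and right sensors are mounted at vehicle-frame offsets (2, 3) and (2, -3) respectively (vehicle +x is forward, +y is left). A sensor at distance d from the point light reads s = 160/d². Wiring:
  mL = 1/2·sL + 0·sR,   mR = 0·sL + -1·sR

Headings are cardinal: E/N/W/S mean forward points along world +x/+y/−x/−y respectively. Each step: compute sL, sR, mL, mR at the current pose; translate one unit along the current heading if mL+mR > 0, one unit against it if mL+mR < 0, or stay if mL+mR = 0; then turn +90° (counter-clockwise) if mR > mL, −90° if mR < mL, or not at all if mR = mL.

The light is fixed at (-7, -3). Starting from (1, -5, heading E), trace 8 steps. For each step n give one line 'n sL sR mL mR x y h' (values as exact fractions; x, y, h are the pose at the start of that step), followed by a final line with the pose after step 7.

0 160/101 32/25 80/101 -32/25 1 -5 E
1 40/29 5 20/29 -5 0 -5 S
2 160/41 160/29 80/41 -160/29 0 -4 W
3 80/13 80/61 40/13 -80/61 1 -4 N
4 160/109 160/109 80/109 -160/109 1 -3 E
5 20/13 8 10/13 -8 0 -3 S
6 160/29 160/41 80/29 -160/41 0 -2 W
7 80/17 16/13 40/17 -16/13 1 -2 N
final 1 -1 E

n=0: pose=(1,-5,E); sL=160/101, sR=32/25; mL=80/101, mR=-32/25; mL+mR=-1232/2525 → advance -1; mR−mL=-5232/2525 → turn -1·90°
n=1: pose=(0,-5,S); sL=40/29, sR=5; mL=20/29, mR=-5; mL+mR=-125/29 → advance -1; mR−mL=-165/29 → turn -1·90°
n=2: pose=(0,-4,W); sL=160/41, sR=160/29; mL=80/41, mR=-160/29; mL+mR=-4240/1189 → advance -1; mR−mL=-8880/1189 → turn -1·90°
n=3: pose=(1,-4,N); sL=80/13, sR=80/61; mL=40/13, mR=-80/61; mL+mR=1400/793 → advance +1; mR−mL=-3480/793 → turn -1·90°
n=4: pose=(1,-3,E); sL=160/109, sR=160/109; mL=80/109, mR=-160/109; mL+mR=-80/109 → advance -1; mR−mL=-240/109 → turn -1·90°
n=5: pose=(0,-3,S); sL=20/13, sR=8; mL=10/13, mR=-8; mL+mR=-94/13 → advance -1; mR−mL=-114/13 → turn -1·90°
n=6: pose=(0,-2,W); sL=160/29, sR=160/41; mL=80/29, mR=-160/41; mL+mR=-1360/1189 → advance -1; mR−mL=-7920/1189 → turn -1·90°
n=7: pose=(1,-2,N); sL=80/17, sR=16/13; mL=40/17, mR=-16/13; mL+mR=248/221 → advance +1; mR−mL=-792/221 → turn -1·90°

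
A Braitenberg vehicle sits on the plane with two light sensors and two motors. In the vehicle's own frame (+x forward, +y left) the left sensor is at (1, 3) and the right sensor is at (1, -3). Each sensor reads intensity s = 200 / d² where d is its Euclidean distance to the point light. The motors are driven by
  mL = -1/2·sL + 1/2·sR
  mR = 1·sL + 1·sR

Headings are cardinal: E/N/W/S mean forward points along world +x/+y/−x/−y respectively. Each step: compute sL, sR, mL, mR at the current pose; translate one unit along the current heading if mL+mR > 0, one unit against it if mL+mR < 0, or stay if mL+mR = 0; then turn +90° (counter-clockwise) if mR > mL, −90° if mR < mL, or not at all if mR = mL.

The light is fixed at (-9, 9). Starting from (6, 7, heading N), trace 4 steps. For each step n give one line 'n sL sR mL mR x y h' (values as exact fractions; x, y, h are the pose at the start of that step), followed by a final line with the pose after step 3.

n=0: pose=(6,7,N); sL=40/29, sR=8/13; mL=-144/377, mR=752/377; mL+mR=608/377 → advance +1; mR−mL=896/377 → turn +1·90°
n=1: pose=(6,8,W); sL=50/53, sR=1; mL=3/106, mR=103/53; mL+mR=209/106 → advance +1; mR−mL=203/106 → turn +1·90°
n=2: pose=(5,8,S); sL=200/293, sR=8/5; mL=672/1465, mR=3344/1465; mL+mR=4016/1465 → advance +1; mR−mL=2672/1465 → turn +1·90°
n=3: pose=(5,7,E); sL=100/113, sR=4/5; mL=-24/565, mR=952/565; mL+mR=928/565 → advance +1; mR−mL=976/565 → turn +1·90°

0 40/29 8/13 -144/377 752/377 6 7 N
1 50/53 1 3/106 103/53 6 8 W
2 200/293 8/5 672/1465 3344/1465 5 8 S
3 100/113 4/5 -24/565 952/565 5 7 E
final 6 7 N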